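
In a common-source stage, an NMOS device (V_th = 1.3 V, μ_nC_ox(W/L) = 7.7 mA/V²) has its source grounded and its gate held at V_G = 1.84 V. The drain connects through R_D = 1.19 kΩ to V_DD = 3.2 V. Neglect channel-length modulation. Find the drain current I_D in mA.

I_D = 1.12 mA

V_GS = V_G = 1.84 V, so V_ov = 1.84 − 1.3 = 0.54 V.
Assume saturation: I_D = ½ k_n V_ov² = 0.5 × 7.7 × 0.54² = 1.12 mA, giving V_DS = V_DD − I_D R_D = 3.2 − 1.12 × 1.19 = 1.86 V.
V_DS = 1.86 V ≥ V_ov = 0.54 V, confirming saturation.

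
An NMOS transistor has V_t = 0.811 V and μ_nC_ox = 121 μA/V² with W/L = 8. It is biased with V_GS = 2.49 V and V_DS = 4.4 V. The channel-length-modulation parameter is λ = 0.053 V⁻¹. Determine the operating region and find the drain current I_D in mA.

Saturation; I_D = 1.68 mA

k_n = μ_nC_ox · (W/L) = 0.968 mA/V².
V_ov = V_GS − V_t = 2.49 − 0.811 = 1.68 V.
Since V_DS = 4.4 V ≥ V_ov = 1.68 V, the device is in saturation.
I_D = ½ k_n V_ov² (1 + λ V_DS) = 0.5 × 0.968 × 1.68² × (1 + 0.053 × 4.4) = 1.68 mA.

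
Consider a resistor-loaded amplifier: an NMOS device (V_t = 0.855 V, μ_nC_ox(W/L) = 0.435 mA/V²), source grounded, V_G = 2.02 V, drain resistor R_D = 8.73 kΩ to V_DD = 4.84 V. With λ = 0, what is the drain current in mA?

I_D = 0.295 mA

V_GS = V_G = 2.02 V, so V_ov = 2.02 − 0.855 = 1.17 V.
Assume saturation: I_D = ½ k_n V_ov² = 0.5 × 0.435 × 1.17² = 0.295 mA, giving V_DS = V_DD − I_D R_D = 4.84 − 0.295 × 8.73 = 2.26 V.
V_DS = 2.26 V ≥ V_ov = 1.17 V, confirming saturation.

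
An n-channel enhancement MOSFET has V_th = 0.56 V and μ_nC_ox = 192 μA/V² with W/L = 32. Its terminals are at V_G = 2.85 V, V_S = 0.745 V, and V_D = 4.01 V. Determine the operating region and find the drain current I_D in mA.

V_GS = V_G − V_S = 2.85 − 0.745 = 2.1 V; V_DS = V_D − V_S = 4.01 − 0.745 = 3.26 V.
k_n = μ_nC_ox · (W/L) = 6.144 mA/V².
V_ov = V_GS − V_th = 2.1 − 0.56 = 1.54 V.
Since V_DS = 3.26 V ≥ V_ov = 1.54 V, the device is in saturation.
I_D = ½ k_n V_ov² = 0.5 × 6.144 × 1.54² = 7.33 mA.

Saturation; I_D = 7.33 mA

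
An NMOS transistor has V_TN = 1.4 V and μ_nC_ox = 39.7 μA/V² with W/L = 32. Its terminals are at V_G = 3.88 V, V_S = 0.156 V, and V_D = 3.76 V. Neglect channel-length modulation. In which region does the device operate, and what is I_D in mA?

V_GS = V_G − V_S = 3.88 − 0.156 = 3.72 V; V_DS = V_D − V_S = 3.76 − 0.156 = 3.6 V.
k_n = μ_nC_ox · (W/L) = 1.27 mA/V².
V_ov = V_GS − V_TN = 3.72 − 1.4 = 2.32 V.
Since V_DS = 3.6 V ≥ V_ov = 2.32 V, the device is in saturation.
I_D = ½ k_n V_ov² = 0.5 × 1.27 × 2.32² = 3.43 mA.

Saturation; I_D = 3.43 mA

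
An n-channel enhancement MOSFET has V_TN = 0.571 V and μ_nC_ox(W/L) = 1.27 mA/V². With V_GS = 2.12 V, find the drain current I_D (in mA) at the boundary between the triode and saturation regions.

I_D = 1.52 mA

At the boundary V_DS = V_ov = V_GS − V_TN = 2.12 − 0.571 = 1.55 V.
I_D = ½ k_n V_ov² = 0.5 × 1.27 × 1.55² = 1.52 mA.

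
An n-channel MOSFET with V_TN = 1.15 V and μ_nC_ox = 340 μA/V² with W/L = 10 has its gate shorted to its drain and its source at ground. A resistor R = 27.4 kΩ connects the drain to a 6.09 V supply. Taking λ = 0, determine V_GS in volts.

V_GS = 1.47 V

With gate tied to drain, V_GS = V_DS ≥ V_GS − V_TN, so the device is in saturation.
k_n = μ_nC_ox · (W/L) = 3.4 mA/V².
KCL at the drain: ½ k_n (V_GS − V_TN)² = (V_DD − V_GS)/R.
Let x = V_GS − 1.15. Then 46.6 x² + x − 4.94 = 0, giving x = 0.315 V (positive root), so V_GS = 1.47 V.
I_D = (V_DD − V_GS)/R = (6.09 − 1.47) / 27.4 = 0.169 mA.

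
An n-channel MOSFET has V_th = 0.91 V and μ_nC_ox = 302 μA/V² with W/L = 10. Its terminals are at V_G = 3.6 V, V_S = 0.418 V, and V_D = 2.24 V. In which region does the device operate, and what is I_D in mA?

V_GS = V_G − V_S = 3.6 − 0.418 = 3.18 V; V_DS = V_D − V_S = 2.24 − 0.418 = 1.82 V.
k_n = μ_nC_ox · (W/L) = 3.02 mA/V².
V_ov = V_GS − V_th = 3.18 − 0.91 = 2.27 V.
Since V_DS = 1.82 V < V_ov = 2.27 V, the device is in the triode region.
I_D = k_n [V_ov · V_DS − ½ V_DS²] = 3.02 × [2.27 × 1.82 − 0.5 × 1.82²] = 7.49 mA.

Triode; I_D = 7.49 mA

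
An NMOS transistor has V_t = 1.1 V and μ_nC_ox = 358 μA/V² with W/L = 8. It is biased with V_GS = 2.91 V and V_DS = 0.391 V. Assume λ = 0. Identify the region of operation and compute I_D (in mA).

k_n = μ_nC_ox · (W/L) = 2.864 mA/V².
V_ov = V_GS − V_t = 2.91 − 1.1 = 1.81 V.
Since V_DS = 0.391 V < V_ov = 1.81 V, the device is in the triode region.
I_D = k_n [V_ov · V_DS − ½ V_DS²] = 2.864 × [1.81 × 0.391 − 0.5 × 0.391²] = 1.81 mA.

Triode; I_D = 1.81 mA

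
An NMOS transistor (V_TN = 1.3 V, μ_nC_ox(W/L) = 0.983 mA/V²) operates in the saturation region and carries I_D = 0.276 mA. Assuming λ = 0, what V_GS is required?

V_GS = 2.05 V

In saturation I_D = ½ k_n (V_GS − V_TN)², so V_GS − V_TN = √(2 I_D / k_n) = √(2 × 0.276 / 0.983) = 0.749 V.
V_GS = 1.3 + 0.749 = 2.05 V.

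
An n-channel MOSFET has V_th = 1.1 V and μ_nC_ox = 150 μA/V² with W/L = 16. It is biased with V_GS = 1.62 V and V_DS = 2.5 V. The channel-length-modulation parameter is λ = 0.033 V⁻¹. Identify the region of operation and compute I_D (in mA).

k_n = μ_nC_ox · (W/L) = 2.4 mA/V².
V_ov = V_GS − V_th = 1.62 − 1.1 = 0.52 V.
Since V_DS = 2.5 V ≥ V_ov = 0.52 V, the device is in saturation.
I_D = ½ k_n V_ov² (1 + λ V_DS) = 0.5 × 2.4 × 0.52² × (1 + 0.033 × 2.5) = 0.351 mA.

Saturation; I_D = 0.351 mA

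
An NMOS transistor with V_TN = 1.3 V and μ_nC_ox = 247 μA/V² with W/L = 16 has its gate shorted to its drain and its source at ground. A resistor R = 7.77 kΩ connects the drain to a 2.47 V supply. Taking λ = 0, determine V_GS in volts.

V_GS = 1.55 V

With gate tied to drain, V_GS = V_DS ≥ V_GS − V_TN, so the device is in saturation.
k_n = μ_nC_ox · (W/L) = 3.952 mA/V².
KCL at the drain: ½ k_n (V_GS − V_TN)² = (V_DD − V_GS)/R.
Let x = V_GS − 1.3. Then 15.4 x² + x − 1.17 = 0, giving x = 0.245 V (positive root), so V_GS = 1.55 V.
I_D = (V_DD − V_GS)/R = (2.47 − 1.55) / 7.77 = 0.119 mA.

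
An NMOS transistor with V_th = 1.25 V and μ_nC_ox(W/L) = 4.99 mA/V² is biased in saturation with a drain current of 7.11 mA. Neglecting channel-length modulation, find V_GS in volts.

In saturation I_D = ½ k_n (V_GS − V_th)², so V_GS − V_th = √(2 I_D / k_n) = √(2 × 7.11 / 4.99) = 1.69 V.
V_GS = 1.25 + 1.69 = 2.94 V.

V_GS = 2.94 V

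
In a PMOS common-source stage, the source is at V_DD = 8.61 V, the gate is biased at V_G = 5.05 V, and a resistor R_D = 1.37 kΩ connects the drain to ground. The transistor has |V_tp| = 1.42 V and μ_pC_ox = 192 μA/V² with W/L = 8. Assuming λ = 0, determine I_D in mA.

I_D = 3.52 mA

V_SG = V_DD − V_G = 8.61 − 5.05 = 3.56 V, so V_ov = 3.56 − 1.42 = 2.14 V.
k_p = μ_pC_ox · (W/L) = 1.536 mA/V².
Assume saturation: I_D = ½ k_p V_ov² = 0.5 × 1.536 × 2.14² = 3.52 mA, giving V_SD = V_DD − I_D R_D = 8.61 − 3.52 × 1.37 = 3.79 V.
V_SD = 3.79 V ≥ V_ov = 2.14 V, confirming saturation.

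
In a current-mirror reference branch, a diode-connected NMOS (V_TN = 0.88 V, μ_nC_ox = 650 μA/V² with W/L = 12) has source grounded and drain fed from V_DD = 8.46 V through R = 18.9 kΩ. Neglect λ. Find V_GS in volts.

With gate tied to drain, V_GS = V_DS ≥ V_GS − V_TN, so the device is in saturation.
k_n = μ_nC_ox · (W/L) = 7.8 mA/V².
KCL at the drain: ½ k_n (V_GS − V_TN)² = (V_DD − V_GS)/R.
Let x = V_GS − 0.88. Then 73.7 x² + x − 7.58 = 0, giving x = 0.314 V (positive root), so V_GS = 1.19 V.
I_D = (V_DD − V_GS)/R = (8.46 − 1.19) / 18.9 = 0.384 mA.

V_GS = 1.19 V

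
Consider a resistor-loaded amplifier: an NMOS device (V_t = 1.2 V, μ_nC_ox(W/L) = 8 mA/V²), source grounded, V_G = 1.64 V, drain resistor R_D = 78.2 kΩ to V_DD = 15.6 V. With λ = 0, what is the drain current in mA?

I_D = 0.199 mA

V_GS = V_G = 1.64 V, so V_ov = 1.64 − 1.2 = 0.44 V.
Assume saturation: I_D = ½ k_n V_ov² = 0.5 × 8 × 0.44² = 0.774 mA, giving V_DS = V_DD − I_D R_D = 15.6 − 0.774 × 78.2 = -45 V.
But -45 V < V_ov = 0.44 V, so the device is actually in triode.
In triode I_D = k_n[V_ov V_DS − ½ V_DS²] and I_D = (V_DD − V_DS)/R_D. Equating: 313 V_DS² − 276.3 V_DS + 15.6 = 0, giving V_DS = 0.0606 V (the root below V_ov).
I_D = (15.6 − 0.0606) / 78.2 = 0.199 mA.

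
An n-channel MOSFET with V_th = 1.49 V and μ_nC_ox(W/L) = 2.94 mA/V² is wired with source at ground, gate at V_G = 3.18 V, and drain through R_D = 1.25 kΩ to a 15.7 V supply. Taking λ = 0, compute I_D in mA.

V_GS = V_G = 3.18 V, so V_ov = 3.18 − 1.49 = 1.69 V.
Assume saturation: I_D = ½ k_n V_ov² = 0.5 × 2.94 × 1.69² = 4.2 mA, giving V_DS = V_DD − I_D R_D = 15.7 − 4.2 × 1.25 = 10.5 V.
V_DS = 10.5 V ≥ V_ov = 1.69 V, confirming saturation.

I_D = 4.20 mA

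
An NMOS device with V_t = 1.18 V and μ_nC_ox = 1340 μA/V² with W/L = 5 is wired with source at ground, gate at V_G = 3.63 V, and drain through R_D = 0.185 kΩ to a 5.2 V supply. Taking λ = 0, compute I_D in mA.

I_D = 18.6 mA

V_GS = V_G = 3.63 V, so V_ov = 3.63 − 1.18 = 2.45 V.
k_n = μ_nC_ox · (W/L) = 6.7 mA/V².
Assume saturation: I_D = ½ k_n V_ov² = 0.5 × 6.7 × 2.45² = 20.1 mA, giving V_DS = V_DD − I_D R_D = 5.2 − 20.1 × 0.185 = 1.48 V.
But 1.48 V < V_ov = 2.45 V, so the device is actually in triode.
In triode I_D = k_n[V_ov V_DS − ½ V_DS²] and I_D = (V_DD − V_DS)/R_D. Equating: 0.62 V_DS² − 4.037 V_DS + 5.2 = 0, giving V_DS = 1.77 V (the root below V_ov).
I_D = (5.2 − 1.77) / 0.185 = 18.6 mA.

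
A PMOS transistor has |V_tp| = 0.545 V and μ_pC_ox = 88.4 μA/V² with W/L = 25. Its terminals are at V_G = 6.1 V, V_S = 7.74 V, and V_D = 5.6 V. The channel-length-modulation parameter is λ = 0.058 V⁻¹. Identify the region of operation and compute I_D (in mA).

Saturation; I_D = 1.49 mA

V_SG = V_S − V_G = 7.74 − 6.1 = 1.64 V; V_SD = V_S − V_D = 7.74 − 5.6 = 2.14 V.
k_p = μ_pC_ox · (W/L) = 2.21 mA/V².
V_ov = V_SG − |V_tp| = 1.64 − 0.545 = 1.1 V.
Since V_SD = 2.14 V ≥ V_ov = 1.1 V, the device is in saturation.
I_D = ½ k_p V_ov² (1 + λ V_SD) = 0.5 × 2.21 × 1.1² × (1 + 0.058 × 2.14) = 1.49 mA.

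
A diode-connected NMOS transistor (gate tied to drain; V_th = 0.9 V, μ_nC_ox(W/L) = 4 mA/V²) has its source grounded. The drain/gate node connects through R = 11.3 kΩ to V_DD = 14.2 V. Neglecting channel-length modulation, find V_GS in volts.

With gate tied to drain, V_GS = V_DS ≥ V_GS − V_th, so the device is in saturation.
KCL at the drain: ½ k_n (V_GS − V_th)² = (V_DD − V_GS)/R.
Let x = V_GS − 0.9. Then 22.6 x² + x − 13.3 = 0, giving x = 0.745 V (positive root), so V_GS = 1.65 V.
I_D = (V_DD − V_GS)/R = (14.2 − 1.65) / 11.3 = 1.11 mA.

V_GS = 1.65 V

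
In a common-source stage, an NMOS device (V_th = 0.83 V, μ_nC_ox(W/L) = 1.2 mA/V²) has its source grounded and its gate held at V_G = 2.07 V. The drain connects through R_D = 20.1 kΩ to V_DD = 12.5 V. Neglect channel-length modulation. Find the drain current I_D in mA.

V_GS = V_G = 2.07 V, so V_ov = 2.07 − 0.83 = 1.24 V.
Assume saturation: I_D = ½ k_n V_ov² = 0.5 × 1.2 × 1.24² = 0.923 mA, giving V_DS = V_DD − I_D R_D = 12.5 − 0.923 × 20.1 = -6.04 V.
But -6.04 V < V_ov = 1.24 V, so the device is actually in triode.
In triode I_D = k_n[V_ov V_DS − ½ V_DS²] and I_D = (V_DD − V_DS)/R_D. Equating: 12.1 V_DS² − 30.91 V_DS + 12.5 = 0, giving V_DS = 0.503 V (the root below V_ov).
I_D = (12.5 − 0.503) / 20.1 = 0.597 mA.

I_D = 0.597 mA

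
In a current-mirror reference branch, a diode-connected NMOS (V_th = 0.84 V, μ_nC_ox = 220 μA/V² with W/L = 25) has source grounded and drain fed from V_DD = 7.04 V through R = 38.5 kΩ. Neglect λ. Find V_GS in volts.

With gate tied to drain, V_GS = V_DS ≥ V_GS − V_th, so the device is in saturation.
k_n = μ_nC_ox · (W/L) = 5.5 mA/V².
KCL at the drain: ½ k_n (V_GS − V_th)² = (V_DD − V_GS)/R.
Let x = V_GS − 0.84. Then 106 x² + x − 6.2 = 0, giving x = 0.237 V (positive root), so V_GS = 1.08 V.
I_D = (V_DD − V_GS)/R = (7.04 − 1.08) / 38.5 = 0.155 mA.

V_GS = 1.08 V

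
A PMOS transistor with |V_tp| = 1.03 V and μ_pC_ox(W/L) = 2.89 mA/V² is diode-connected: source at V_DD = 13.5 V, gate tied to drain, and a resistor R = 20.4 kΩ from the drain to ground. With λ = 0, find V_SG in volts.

With gate tied to drain, V_SG = V_SD ≥ V_SG − |V_tp|, so the device is in saturation.
KCL at the drain: ½ k_p (V_SG − |V_tp|)² = (V_DD − V_SG)/R.
Let x = V_SG − 1.03. Then 29.5 x² + x − 12.47 = 0, giving x = 0.634 V (positive root), so V_SG = 1.66 V.
I_D = (V_DD − V_SG)/R = (13.5 − 1.66) / 20.4 = 0.58 mA.

V_SG = 1.66 V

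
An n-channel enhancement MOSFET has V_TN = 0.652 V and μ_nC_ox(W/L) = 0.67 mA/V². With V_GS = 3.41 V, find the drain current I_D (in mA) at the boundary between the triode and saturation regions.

At the boundary V_DS = V_ov = V_GS − V_TN = 3.41 − 0.652 = 2.76 V.
I_D = ½ k_n V_ov² = 0.5 × 0.67 × 2.76² = 2.55 mA.

I_D = 2.55 mA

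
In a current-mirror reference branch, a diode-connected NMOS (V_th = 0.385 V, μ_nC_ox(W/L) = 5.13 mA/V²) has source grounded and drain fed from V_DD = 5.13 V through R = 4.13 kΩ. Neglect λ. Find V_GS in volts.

With gate tied to drain, V_GS = V_DS ≥ V_GS − V_th, so the device is in saturation.
KCL at the drain: ½ k_n (V_GS − V_th)² = (V_DD − V_GS)/R.
Let x = V_GS − 0.385. Then 10.6 x² + x − 4.745 = 0, giving x = 0.624 V (positive root), so V_GS = 1.01 V.
I_D = (V_DD − V_GS)/R = (5.13 − 1.01) / 4.13 = 0.998 mA.

V_GS = 1.01 V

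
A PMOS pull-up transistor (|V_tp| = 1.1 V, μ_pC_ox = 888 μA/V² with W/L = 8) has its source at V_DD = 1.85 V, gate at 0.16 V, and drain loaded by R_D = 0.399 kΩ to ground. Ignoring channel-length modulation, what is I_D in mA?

I_D = 1.24 mA

V_SG = V_DD − V_G = 1.85 − 0.16 = 1.69 V, so V_ov = 1.69 − 1.1 = 0.59 V.
k_p = μ_pC_ox · (W/L) = 7.104 mA/V².
Assume saturation: I_D = ½ k_p V_ov² = 0.5 × 7.104 × 0.59² = 1.24 mA, giving V_SD = V_DD − I_D R_D = 1.85 − 1.24 × 0.399 = 1.36 V.
V_SD = 1.36 V ≥ V_ov = 0.59 V, confirming saturation.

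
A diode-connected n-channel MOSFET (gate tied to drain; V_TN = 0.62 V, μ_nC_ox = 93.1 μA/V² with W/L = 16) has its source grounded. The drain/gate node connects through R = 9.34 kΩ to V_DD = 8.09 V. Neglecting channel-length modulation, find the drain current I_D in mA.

I_D = 0.696 mA

With gate tied to drain, V_GS = V_DS ≥ V_GS − V_TN, so the device is in saturation.
k_n = μ_nC_ox · (W/L) = 1.49 mA/V².
KCL at the drain: ½ k_n (V_GS − V_TN)² = (V_DD − V_GS)/R.
Let x = V_GS − 0.62. Then 6.96 x² + x − 7.47 = 0, giving x = 0.967 V (positive root), so V_GS = 1.59 V.
I_D = (V_DD − V_GS)/R = (8.09 − 1.59) / 9.34 = 0.696 mA.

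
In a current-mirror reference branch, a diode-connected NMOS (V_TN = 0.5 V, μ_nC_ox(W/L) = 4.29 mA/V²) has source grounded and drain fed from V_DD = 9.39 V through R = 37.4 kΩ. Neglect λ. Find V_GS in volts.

With gate tied to drain, V_GS = V_DS ≥ V_GS − V_TN, so the device is in saturation.
KCL at the drain: ½ k_n (V_GS − V_TN)² = (V_DD − V_GS)/R.
Let x = V_GS − 0.5. Then 80.2 x² + x − 8.89 = 0, giving x = 0.327 V (positive root), so V_GS = 0.827 V.
I_D = (V_DD − V_GS)/R = (9.39 − 0.827) / 37.4 = 0.229 mA.

V_GS = 0.827 V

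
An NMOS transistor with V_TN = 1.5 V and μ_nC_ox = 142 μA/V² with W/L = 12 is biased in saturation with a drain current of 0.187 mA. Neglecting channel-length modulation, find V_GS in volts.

k_n = μ_nC_ox · (W/L) = 1.704 mA/V².
In saturation I_D = ½ k_n (V_GS − V_TN)², so V_GS − V_TN = √(2 I_D / k_n) = √(2 × 0.187 / 1.704) = 0.468 V.
V_GS = 1.5 + 0.468 = 1.97 V.

V_GS = 1.97 V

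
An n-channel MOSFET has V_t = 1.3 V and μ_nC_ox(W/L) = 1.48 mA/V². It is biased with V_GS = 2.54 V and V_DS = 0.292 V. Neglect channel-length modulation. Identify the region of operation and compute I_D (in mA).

V_ov = V_GS − V_t = 2.54 − 1.3 = 1.24 V.
Since V_DS = 0.292 V < V_ov = 1.24 V, the device is in the triode region.
I_D = k_n [V_ov · V_DS − ½ V_DS²] = 1.48 × [1.24 × 0.292 − 0.5 × 0.292²] = 0.473 mA.

Triode; I_D = 0.473 mA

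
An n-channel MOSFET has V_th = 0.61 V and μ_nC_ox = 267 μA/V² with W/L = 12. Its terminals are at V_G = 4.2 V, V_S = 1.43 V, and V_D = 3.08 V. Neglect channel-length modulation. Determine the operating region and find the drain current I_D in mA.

Triode; I_D = 7.06 mA

V_GS = V_G − V_S = 4.2 − 1.43 = 2.77 V; V_DS = V_D − V_S = 3.08 − 1.43 = 1.65 V.
k_n = μ_nC_ox · (W/L) = 3.204 mA/V².
V_ov = V_GS − V_th = 2.77 − 0.61 = 2.16 V.
Since V_DS = 1.65 V < V_ov = 2.16 V, the device is in the triode region.
I_D = k_n [V_ov · V_DS − ½ V_DS²] = 3.204 × [2.16 × 1.65 − 0.5 × 1.65²] = 7.06 mA.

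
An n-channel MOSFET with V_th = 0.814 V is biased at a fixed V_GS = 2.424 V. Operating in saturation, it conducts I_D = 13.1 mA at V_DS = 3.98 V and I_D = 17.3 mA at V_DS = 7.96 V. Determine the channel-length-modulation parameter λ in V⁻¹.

With V_GS fixed, I_D ∝ (1 + λ V_DS) in saturation, so I_D2/I_D1 = (1 + λ V_DS2)/(1 + λ V_DS1).
17.3/13.1 = 1.321 = (1 + 7.96 λ)/(1 + 3.98 λ).
Solving: λ (I_D1 V_DS2 − I_D2 V_DS1) = I_D2 − I_D1, so λ = (17.3 − 13.1) / (13.1 × 7.96 − 17.3 × 3.98) = 4.2 / 35.4 = 0.119 V⁻¹.

λ = 0.119 V⁻¹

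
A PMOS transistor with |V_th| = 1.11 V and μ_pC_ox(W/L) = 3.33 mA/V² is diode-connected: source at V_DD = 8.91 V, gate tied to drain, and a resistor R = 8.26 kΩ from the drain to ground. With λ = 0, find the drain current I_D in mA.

I_D = 0.857 mA

With gate tied to drain, V_SG = V_SD ≥ V_SG − |V_th|, so the device is in saturation.
KCL at the drain: ½ k_p (V_SG − |V_th|)² = (V_DD − V_SG)/R.
Let x = V_SG − 1.11. Then 13.8 x² + x − 7.8 = 0, giving x = 0.718 V (positive root), so V_SG = 1.83 V.
I_D = (V_DD − V_SG)/R = (8.91 − 1.83) / 8.26 = 0.857 mA.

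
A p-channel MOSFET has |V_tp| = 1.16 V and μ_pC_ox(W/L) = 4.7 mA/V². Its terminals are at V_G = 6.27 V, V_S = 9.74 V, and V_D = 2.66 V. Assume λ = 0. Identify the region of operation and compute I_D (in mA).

Saturation; I_D = 12.5 mA

V_SG = V_S − V_G = 9.74 − 6.27 = 3.47 V; V_SD = V_S − V_D = 9.74 − 2.66 = 7.08 V.
V_ov = V_SG − |V_tp| = 3.47 − 1.16 = 2.31 V.
Since V_SD = 7.08 V ≥ V_ov = 2.31 V, the device is in saturation.
I_D = ½ k_p V_ov² = 0.5 × 4.7 × 2.31² = 12.5 mA.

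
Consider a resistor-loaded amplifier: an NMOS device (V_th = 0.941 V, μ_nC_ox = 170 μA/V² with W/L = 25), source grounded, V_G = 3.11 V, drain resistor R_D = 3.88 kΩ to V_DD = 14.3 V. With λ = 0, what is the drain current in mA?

I_D = 3.57 mA

V_GS = V_G = 3.11 V, so V_ov = 3.11 − 0.941 = 2.17 V.
k_n = μ_nC_ox · (W/L) = 4.25 mA/V².
Assume saturation: I_D = ½ k_n V_ov² = 0.5 × 4.25 × 2.17² = 10 mA, giving V_DS = V_DD − I_D R_D = 14.3 − 10 × 3.88 = -24.5 V.
But -24.5 V < V_ov = 2.17 V, so the device is actually in triode.
In triode I_D = k_n[V_ov V_DS − ½ V_DS²] and I_D = (V_DD − V_DS)/R_D. Equating: 8.24 V_DS² − 36.77 V_DS + 14.3 = 0, giving V_DS = 0.43 V (the root below V_ov).
I_D = (14.3 − 0.43) / 3.88 = 3.57 mA.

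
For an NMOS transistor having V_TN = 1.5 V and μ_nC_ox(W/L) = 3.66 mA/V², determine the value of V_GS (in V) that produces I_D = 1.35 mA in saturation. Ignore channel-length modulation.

In saturation I_D = ½ k_n (V_GS − V_TN)², so V_GS − V_TN = √(2 I_D / k_n) = √(2 × 1.35 / 3.66) = 0.859 V.
V_GS = 1.5 + 0.859 = 2.36 V.

V_GS = 2.36 V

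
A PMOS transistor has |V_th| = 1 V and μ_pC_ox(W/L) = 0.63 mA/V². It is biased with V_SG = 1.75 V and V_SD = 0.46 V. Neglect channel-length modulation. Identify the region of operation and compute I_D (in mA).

V_ov = V_SG − |V_th| = 1.75 − 1 = 0.75 V.
Since V_SD = 0.46 V < V_ov = 0.75 V, the device is in the triode region.
I_D = k_p [V_ov · V_SD − ½ V_SD²] = 0.63 × [0.75 × 0.46 − 0.5 × 0.46²] = 0.151 mA.

Triode; I_D = 0.151 mA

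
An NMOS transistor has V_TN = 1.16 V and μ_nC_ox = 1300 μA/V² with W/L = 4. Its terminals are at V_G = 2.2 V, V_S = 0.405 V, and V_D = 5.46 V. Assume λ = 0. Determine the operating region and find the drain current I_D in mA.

Saturation; I_D = 1.05 mA

V_GS = V_G − V_S = 2.2 − 0.405 = 1.8 V; V_DS = V_D − V_S = 5.46 − 0.405 = 5.05 V.
k_n = μ_nC_ox · (W/L) = 5.2 mA/V².
V_ov = V_GS − V_TN = 1.8 − 1.16 = 0.635 V.
Since V_DS = 5.05 V ≥ V_ov = 0.635 V, the device is in saturation.
I_D = ½ k_n V_ov² = 0.5 × 5.2 × 0.635² = 1.05 mA.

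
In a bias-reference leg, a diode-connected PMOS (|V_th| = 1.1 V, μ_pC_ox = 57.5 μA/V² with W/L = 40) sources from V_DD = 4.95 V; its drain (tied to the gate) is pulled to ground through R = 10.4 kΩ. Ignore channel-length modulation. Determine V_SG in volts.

With gate tied to drain, V_SG = V_SD ≥ V_SG − |V_th|, so the device is in saturation.
k_p = μ_pC_ox · (W/L) = 2.3 mA/V².
KCL at the drain: ½ k_p (V_SG − |V_th|)² = (V_DD − V_SG)/R.
Let x = V_SG − 1.1. Then 12 x² + x − 3.85 = 0, giving x = 0.527 V (positive root), so V_SG = 1.63 V.
I_D = (V_DD − V_SG)/R = (4.95 − 1.63) / 10.4 = 0.32 mA.

V_SG = 1.63 V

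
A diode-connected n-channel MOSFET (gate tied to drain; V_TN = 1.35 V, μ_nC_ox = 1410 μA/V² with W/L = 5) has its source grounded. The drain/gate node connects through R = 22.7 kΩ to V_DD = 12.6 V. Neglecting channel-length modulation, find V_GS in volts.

V_GS = 1.72 V

With gate tied to drain, V_GS = V_DS ≥ V_GS − V_TN, so the device is in saturation.
k_n = μ_nC_ox · (W/L) = 7.05 mA/V².
KCL at the drain: ½ k_n (V_GS − V_TN)² = (V_DD − V_GS)/R.
Let x = V_GS − 1.35. Then 80 x² + x − 11.25 = 0, giving x = 0.369 V (positive root), so V_GS = 1.72 V.
I_D = (V_DD − V_GS)/R = (12.6 − 1.72) / 22.7 = 0.479 mA.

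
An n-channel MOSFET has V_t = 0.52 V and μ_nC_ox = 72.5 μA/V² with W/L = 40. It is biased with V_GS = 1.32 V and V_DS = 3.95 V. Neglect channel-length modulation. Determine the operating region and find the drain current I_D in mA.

k_n = μ_nC_ox · (W/L) = 2.9 mA/V².
V_ov = V_GS − V_t = 1.32 − 0.52 = 0.8 V.
Since V_DS = 3.95 V ≥ V_ov = 0.8 V, the device is in saturation.
I_D = ½ k_n V_ov² = 0.5 × 2.9 × 0.8² = 0.928 mA.

Saturation; I_D = 0.928 mA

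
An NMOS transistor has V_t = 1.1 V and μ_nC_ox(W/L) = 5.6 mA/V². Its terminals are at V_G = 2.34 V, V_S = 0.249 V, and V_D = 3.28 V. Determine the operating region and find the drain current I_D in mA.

Saturation; I_D = 2.75 mA

V_GS = V_G − V_S = 2.34 − 0.249 = 2.09 V; V_DS = V_D − V_S = 3.28 − 0.249 = 3.03 V.
V_ov = V_GS − V_t = 2.09 − 1.1 = 0.991 V.
Since V_DS = 3.03 V ≥ V_ov = 0.991 V, the device is in saturation.
I_D = ½ k_n V_ov² = 0.5 × 5.6 × 0.991² = 2.75 mA.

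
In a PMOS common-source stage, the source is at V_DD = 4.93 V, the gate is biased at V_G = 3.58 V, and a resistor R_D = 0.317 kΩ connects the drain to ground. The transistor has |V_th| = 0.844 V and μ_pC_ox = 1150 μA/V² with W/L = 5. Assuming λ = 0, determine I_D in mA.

V_SG = V_DD − V_G = 4.93 − 3.58 = 1.35 V, so V_ov = 1.35 − 0.844 = 0.506 V.
k_p = μ_pC_ox · (W/L) = 5.75 mA/V².
Assume saturation: I_D = ½ k_p V_ov² = 0.5 × 5.75 × 0.506² = 0.736 mA, giving V_SD = V_DD − I_D R_D = 4.93 − 0.736 × 0.317 = 4.7 V.
V_SD = 4.7 V ≥ V_ov = 0.506 V, confirming saturation.

I_D = 0.736 mA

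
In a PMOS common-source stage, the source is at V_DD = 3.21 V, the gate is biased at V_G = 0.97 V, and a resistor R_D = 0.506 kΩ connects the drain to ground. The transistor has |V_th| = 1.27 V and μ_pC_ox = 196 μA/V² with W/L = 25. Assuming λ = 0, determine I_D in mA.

V_SG = V_DD − V_G = 3.21 − 0.97 = 2.24 V, so V_ov = 2.24 − 1.27 = 0.97 V.
k_p = μ_pC_ox · (W/L) = 4.9 mA/V².
Assume saturation: I_D = ½ k_p V_ov² = 0.5 × 4.9 × 0.97² = 2.31 mA, giving V_SD = V_DD − I_D R_D = 3.21 − 2.31 × 0.506 = 2.04 V.
V_SD = 2.04 V ≥ V_ov = 0.97 V, confirming saturation.

I_D = 2.31 mA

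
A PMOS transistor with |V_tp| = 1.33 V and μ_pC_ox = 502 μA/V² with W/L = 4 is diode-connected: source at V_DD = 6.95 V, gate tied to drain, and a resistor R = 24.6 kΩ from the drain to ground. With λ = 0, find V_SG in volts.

V_SG = 1.79 V

With gate tied to drain, V_SG = V_SD ≥ V_SG − |V_tp|, so the device is in saturation.
k_p = μ_pC_ox · (W/L) = 2.008 mA/V².
KCL at the drain: ½ k_p (V_SG − |V_tp|)² = (V_DD − V_SG)/R.
Let x = V_SG − 1.33. Then 24.7 x² + x − 5.62 = 0, giving x = 0.457 V (positive root), so V_SG = 1.79 V.
I_D = (V_DD − V_SG)/R = (6.95 − 1.79) / 24.6 = 0.21 mA.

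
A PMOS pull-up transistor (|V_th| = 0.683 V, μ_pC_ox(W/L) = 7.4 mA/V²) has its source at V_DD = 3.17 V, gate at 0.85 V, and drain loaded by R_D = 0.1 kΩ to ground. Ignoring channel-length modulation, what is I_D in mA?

I_D = 9.92 mA

V_SG = V_DD − V_G = 3.17 − 0.85 = 2.32 V, so V_ov = 2.32 − 0.683 = 1.64 V.
Assume saturation: I_D = ½ k_p V_ov² = 0.5 × 7.4 × 1.64² = 9.92 mA, giving V_SD = V_DD − I_D R_D = 3.17 − 9.92 × 0.1 = 2.18 V.
V_SD = 2.18 V ≥ V_ov = 1.64 V, confirming saturation.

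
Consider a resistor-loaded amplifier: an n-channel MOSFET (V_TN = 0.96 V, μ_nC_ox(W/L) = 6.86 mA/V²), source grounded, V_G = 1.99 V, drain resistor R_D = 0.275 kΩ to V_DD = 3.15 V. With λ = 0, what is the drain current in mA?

V_GS = V_G = 1.99 V, so V_ov = 1.99 − 0.96 = 1.03 V.
Assume saturation: I_D = ½ k_n V_ov² = 0.5 × 6.86 × 1.03² = 3.64 mA, giving V_DS = V_DD − I_D R_D = 3.15 − 3.64 × 0.275 = 2.15 V.
V_DS = 2.15 V ≥ V_ov = 1.03 V, confirming saturation.

I_D = 3.64 mA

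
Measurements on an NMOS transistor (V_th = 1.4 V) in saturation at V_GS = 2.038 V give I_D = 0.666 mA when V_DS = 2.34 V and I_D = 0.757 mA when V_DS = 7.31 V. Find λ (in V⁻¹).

λ = 0.0294 V⁻¹

With V_GS fixed, I_D ∝ (1 + λ V_DS) in saturation, so I_D2/I_D1 = (1 + λ V_DS2)/(1 + λ V_DS1).
0.757/0.666 = 1.137 = (1 + 7.31 λ)/(1 + 2.34 λ).
Solving: λ (I_D1 V_DS2 − I_D2 V_DS1) = I_D2 − I_D1, so λ = (0.757 − 0.666) / (0.666 × 7.31 − 0.757 × 2.34) = 0.091 / 3.1 = 0.0294 V⁻¹.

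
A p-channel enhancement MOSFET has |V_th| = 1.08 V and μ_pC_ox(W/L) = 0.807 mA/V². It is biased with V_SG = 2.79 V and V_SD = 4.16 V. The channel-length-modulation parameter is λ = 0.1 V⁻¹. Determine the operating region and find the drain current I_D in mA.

Saturation; I_D = 1.67 mA

V_ov = V_SG − |V_th| = 2.79 − 1.08 = 1.71 V.
Since V_SD = 4.16 V ≥ V_ov = 1.71 V, the device is in saturation.
I_D = ½ k_p V_ov² (1 + λ V_SD) = 0.5 × 0.807 × 1.71² × (1 + 0.1 × 4.16) = 1.67 mA.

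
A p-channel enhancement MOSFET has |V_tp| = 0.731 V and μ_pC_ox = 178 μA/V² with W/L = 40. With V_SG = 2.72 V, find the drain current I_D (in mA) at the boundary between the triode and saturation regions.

I_D = 14.1 mA

At the boundary V_SD = V_ov = V_SG − |V_tp| = 2.72 − 0.731 = 1.99 V.
k_p = μ_pC_ox · (W/L) = 7.12 mA/V².
I_D = ½ k_p V_ov² = 0.5 × 7.12 × 1.99² = 14.1 mA.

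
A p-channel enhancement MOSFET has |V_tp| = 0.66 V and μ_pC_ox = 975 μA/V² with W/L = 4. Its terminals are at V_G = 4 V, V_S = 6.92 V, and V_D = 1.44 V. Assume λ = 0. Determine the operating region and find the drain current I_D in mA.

Saturation; I_D = 9.96 mA

V_SG = V_S − V_G = 6.92 − 4 = 2.92 V; V_SD = V_S − V_D = 6.92 − 1.44 = 5.48 V.
k_p = μ_pC_ox · (W/L) = 3.9 mA/V².
V_ov = V_SG − |V_tp| = 2.92 − 0.66 = 2.26 V.
Since V_SD = 5.48 V ≥ V_ov = 2.26 V, the device is in saturation.
I_D = ½ k_p V_ov² = 0.5 × 3.9 × 2.26² = 9.96 mA.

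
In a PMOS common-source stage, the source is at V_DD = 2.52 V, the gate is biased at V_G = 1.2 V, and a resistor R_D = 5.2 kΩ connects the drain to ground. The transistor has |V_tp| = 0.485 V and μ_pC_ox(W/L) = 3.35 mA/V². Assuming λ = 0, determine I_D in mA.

I_D = 0.450 mA

V_SG = V_DD − V_G = 2.52 − 1.2 = 1.32 V, so V_ov = 1.32 − 0.485 = 0.835 V.
Assume saturation: I_D = ½ k_p V_ov² = 0.5 × 3.35 × 0.835² = 1.17 mA, giving V_SD = V_DD − I_D R_D = 2.52 − 1.17 × 5.2 = -3.55 V.
But -3.55 V < V_ov = 0.835 V, so the device is actually in triode.
In triode I_D = k_p[V_ov V_SD − ½ V_SD²] and I_D = (V_DD − V_SD)/R_D. Equating: 8.71 V_SD² − 15.55 V_SD + 2.52 = 0, giving V_SD = 0.18 V (the root below V_ov).
I_D = (2.52 − 0.18) / 5.2 = 0.45 mA.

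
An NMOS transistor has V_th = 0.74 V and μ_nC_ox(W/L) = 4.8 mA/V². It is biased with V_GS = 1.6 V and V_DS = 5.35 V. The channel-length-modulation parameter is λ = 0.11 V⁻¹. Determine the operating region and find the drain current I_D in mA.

V_ov = V_GS − V_th = 1.6 − 0.74 = 0.86 V.
Since V_DS = 5.35 V ≥ V_ov = 0.86 V, the device is in saturation.
I_D = ½ k_n V_ov² (1 + λ V_DS) = 0.5 × 4.8 × 0.86² × (1 + 0.11 × 5.35) = 2.82 mA.

Saturation; I_D = 2.82 mA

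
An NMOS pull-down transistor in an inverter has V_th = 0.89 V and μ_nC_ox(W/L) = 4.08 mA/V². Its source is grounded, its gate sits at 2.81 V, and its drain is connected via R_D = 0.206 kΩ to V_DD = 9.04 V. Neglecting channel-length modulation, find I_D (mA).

I_D = 7.52 mA

V_GS = V_G = 2.81 V, so V_ov = 2.81 − 0.89 = 1.92 V.
Assume saturation: I_D = ½ k_n V_ov² = 0.5 × 4.08 × 1.92² = 7.52 mA, giving V_DS = V_DD − I_D R_D = 9.04 − 7.52 × 0.206 = 7.49 V.
V_DS = 7.49 V ≥ V_ov = 1.92 V, confirming saturation.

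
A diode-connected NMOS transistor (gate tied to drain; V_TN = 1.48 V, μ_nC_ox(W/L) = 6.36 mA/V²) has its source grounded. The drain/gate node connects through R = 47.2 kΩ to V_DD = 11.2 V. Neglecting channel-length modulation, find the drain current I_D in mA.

I_D = 0.201 mA

With gate tied to drain, V_GS = V_DS ≥ V_GS − V_TN, so the device is in saturation.
KCL at the drain: ½ k_n (V_GS − V_TN)² = (V_DD − V_GS)/R.
Let x = V_GS − 1.48. Then 150 x² + x − 9.72 = 0, giving x = 0.251 V (positive root), so V_GS = 1.73 V.
I_D = (V_DD − V_GS)/R = (11.2 − 1.73) / 47.2 = 0.201 mA.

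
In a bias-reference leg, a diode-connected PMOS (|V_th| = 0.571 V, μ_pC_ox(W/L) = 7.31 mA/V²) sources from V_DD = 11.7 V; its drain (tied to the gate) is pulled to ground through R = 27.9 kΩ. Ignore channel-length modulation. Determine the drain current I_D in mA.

With gate tied to drain, V_SG = V_SD ≥ V_SG − |V_th|, so the device is in saturation.
KCL at the drain: ½ k_p (V_SG − |V_th|)² = (V_DD − V_SG)/R.
Let x = V_SG − 0.571. Then 102 x² + x − 11.13 = 0, giving x = 0.325 V (positive root), so V_SG = 0.896 V.
I_D = (V_DD − V_SG)/R = (11.7 − 0.896) / 27.9 = 0.387 mA.

I_D = 0.387 mA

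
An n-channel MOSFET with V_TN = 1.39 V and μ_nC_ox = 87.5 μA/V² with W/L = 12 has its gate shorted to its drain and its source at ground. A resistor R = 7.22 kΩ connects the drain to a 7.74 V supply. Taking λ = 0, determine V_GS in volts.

With gate tied to drain, V_GS = V_DS ≥ V_GS − V_TN, so the device is in saturation.
k_n = μ_nC_ox · (W/L) = 1.05 mA/V².
KCL at the drain: ½ k_n (V_GS − V_TN)² = (V_DD − V_GS)/R.
Let x = V_GS − 1.39. Then 3.79 x² + x − 6.35 = 0, giving x = 1.17 V (positive root), so V_GS = 2.56 V.
I_D = (V_DD − V_GS)/R = (7.74 − 2.56) / 7.22 = 0.718 mA.

V_GS = 2.56 V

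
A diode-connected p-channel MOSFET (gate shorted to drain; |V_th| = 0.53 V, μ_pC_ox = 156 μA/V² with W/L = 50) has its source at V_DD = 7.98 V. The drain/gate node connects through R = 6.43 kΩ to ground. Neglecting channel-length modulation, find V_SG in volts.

V_SG = 1.06 V

With gate tied to drain, V_SG = V_SD ≥ V_SG − |V_th|, so the device is in saturation.
k_p = μ_pC_ox · (W/L) = 7.8 mA/V².
KCL at the drain: ½ k_p (V_SG − |V_th|)² = (V_DD − V_SG)/R.
Let x = V_SG − 0.53. Then 25.1 x² + x − 7.45 = 0, giving x = 0.525 V (positive root), so V_SG = 1.06 V.
I_D = (V_DD − V_SG)/R = (7.98 − 1.06) / 6.43 = 1.08 mA.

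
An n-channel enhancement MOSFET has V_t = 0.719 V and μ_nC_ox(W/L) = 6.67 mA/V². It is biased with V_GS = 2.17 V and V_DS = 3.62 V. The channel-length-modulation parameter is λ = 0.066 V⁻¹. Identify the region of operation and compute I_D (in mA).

Saturation; I_D = 8.70 mA

V_ov = V_GS − V_t = 2.17 − 0.719 = 1.45 V.
Since V_DS = 3.62 V ≥ V_ov = 1.45 V, the device is in saturation.
I_D = ½ k_n V_ov² (1 + λ V_DS) = 0.5 × 6.67 × 1.45² × (1 + 0.066 × 3.62) = 8.7 mA.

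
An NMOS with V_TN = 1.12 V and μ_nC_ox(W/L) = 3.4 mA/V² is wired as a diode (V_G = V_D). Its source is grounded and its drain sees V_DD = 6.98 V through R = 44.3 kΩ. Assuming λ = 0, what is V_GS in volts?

With gate tied to drain, V_GS = V_DS ≥ V_GS − V_TN, so the device is in saturation.
KCL at the drain: ½ k_n (V_GS − V_TN)² = (V_DD − V_GS)/R.
Let x = V_GS − 1.12. Then 75.3 x² + x − 5.86 = 0, giving x = 0.272 V (positive root), so V_GS = 1.39 V.
I_D = (V_DD − V_GS)/R = (6.98 − 1.39) / 44.3 = 0.126 mA.

V_GS = 1.39 V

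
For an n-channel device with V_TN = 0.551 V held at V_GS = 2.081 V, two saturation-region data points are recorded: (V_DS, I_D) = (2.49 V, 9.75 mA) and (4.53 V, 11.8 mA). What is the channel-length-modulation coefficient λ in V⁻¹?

λ = 0.139 V⁻¹

With V_GS fixed, I_D ∝ (1 + λ V_DS) in saturation, so I_D2/I_D1 = (1 + λ V_DS2)/(1 + λ V_DS1).
11.8/9.75 = 1.21 = (1 + 4.53 λ)/(1 + 2.49 λ).
Solving: λ (I_D1 V_DS2 − I_D2 V_DS1) = I_D2 − I_D1, so λ = (11.8 − 9.75) / (9.75 × 4.53 − 11.8 × 2.49) = 2.05 / 14.8 = 0.139 V⁻¹.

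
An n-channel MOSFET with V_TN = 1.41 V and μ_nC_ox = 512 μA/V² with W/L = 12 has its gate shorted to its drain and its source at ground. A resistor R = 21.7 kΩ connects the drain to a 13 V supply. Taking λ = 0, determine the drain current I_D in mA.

With gate tied to drain, V_GS = V_DS ≥ V_GS − V_TN, so the device is in saturation.
k_n = μ_nC_ox · (W/L) = 6.144 mA/V².
KCL at the drain: ½ k_n (V_GS − V_TN)² = (V_DD − V_GS)/R.
Let x = V_GS − 1.41. Then 66.7 x² + x − 11.59 = 0, giving x = 0.41 V (positive root), so V_GS = 1.82 V.
I_D = (V_DD − V_GS)/R = (13 − 1.82) / 21.7 = 0.515 mA.

I_D = 0.515 mA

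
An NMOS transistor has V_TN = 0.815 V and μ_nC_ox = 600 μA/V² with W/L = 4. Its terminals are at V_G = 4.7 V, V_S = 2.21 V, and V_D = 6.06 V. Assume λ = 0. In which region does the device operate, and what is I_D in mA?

Saturation; I_D = 3.37 mA

V_GS = V_G − V_S = 4.7 − 2.21 = 2.49 V; V_DS = V_D − V_S = 6.06 − 2.21 = 3.85 V.
k_n = μ_nC_ox · (W/L) = 2.4 mA/V².
V_ov = V_GS − V_TN = 2.49 − 0.815 = 1.68 V.
Since V_DS = 3.85 V ≥ V_ov = 1.68 V, the device is in saturation.
I_D = ½ k_n V_ov² = 0.5 × 2.4 × 1.68² = 3.37 mA.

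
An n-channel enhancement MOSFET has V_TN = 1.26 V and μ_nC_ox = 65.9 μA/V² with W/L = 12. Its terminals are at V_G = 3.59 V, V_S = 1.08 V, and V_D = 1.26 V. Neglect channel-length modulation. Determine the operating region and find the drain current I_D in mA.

Triode; I_D = 0.165 mA

V_GS = V_G − V_S = 3.59 − 1.08 = 2.51 V; V_DS = V_D − V_S = 1.26 − 1.08 = 0.18 V.
k_n = μ_nC_ox · (W/L) = 0.7908 mA/V².
V_ov = V_GS − V_TN = 2.51 − 1.26 = 1.25 V.
Since V_DS = 0.18 V < V_ov = 1.25 V, the device is in the triode region.
I_D = k_n [V_ov · V_DS − ½ V_DS²] = 0.7908 × [1.25 × 0.18 − 0.5 × 0.18²] = 0.165 mA.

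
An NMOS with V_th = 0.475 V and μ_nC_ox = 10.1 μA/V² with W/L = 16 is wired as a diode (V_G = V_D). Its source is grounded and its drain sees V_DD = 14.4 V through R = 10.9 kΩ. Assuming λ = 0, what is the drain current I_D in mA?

With gate tied to drain, V_GS = V_DS ≥ V_GS − V_th, so the device is in saturation.
k_n = μ_nC_ox · (W/L) = 0.1616 mA/V².
KCL at the drain: ½ k_n (V_GS − V_th)² = (V_DD − V_GS)/R.
Let x = V_GS − 0.475. Then 0.881 x² + x − 13.93 = 0, giving x = 3.45 V (positive root), so V_GS = 3.92 V.
I_D = (V_DD − V_GS)/R = (14.4 − 3.92) / 10.9 = 0.961 mA.

I_D = 0.961 mA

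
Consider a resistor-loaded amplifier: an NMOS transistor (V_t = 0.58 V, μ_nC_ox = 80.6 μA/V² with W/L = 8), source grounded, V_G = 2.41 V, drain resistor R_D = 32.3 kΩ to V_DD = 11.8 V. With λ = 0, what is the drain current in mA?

I_D = 0.355 mA

V_GS = V_G = 2.41 V, so V_ov = 2.41 − 0.58 = 1.83 V.
k_n = μ_nC_ox · (W/L) = 0.6448 mA/V².
Assume saturation: I_D = ½ k_n V_ov² = 0.5 × 0.6448 × 1.83² = 1.08 mA, giving V_DS = V_DD − I_D R_D = 11.8 − 1.08 × 32.3 = -23.1 V.
But -23.1 V < V_ov = 1.83 V, so the device is actually in triode.
In triode I_D = k_n[V_ov V_DS − ½ V_DS²] and I_D = (V_DD − V_DS)/R_D. Equating: 10.4 V_DS² − 39.11 V_DS + 11.8 = 0, giving V_DS = 0.331 V (the root below V_ov).
I_D = (11.8 − 0.331) / 32.3 = 0.355 mA.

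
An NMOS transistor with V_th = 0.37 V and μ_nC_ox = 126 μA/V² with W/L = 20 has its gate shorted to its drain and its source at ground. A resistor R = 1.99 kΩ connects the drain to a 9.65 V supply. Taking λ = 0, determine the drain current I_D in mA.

I_D = 3.79 mA

With gate tied to drain, V_GS = V_DS ≥ V_GS − V_th, so the device is in saturation.
k_n = μ_nC_ox · (W/L) = 2.52 mA/V².
KCL at the drain: ½ k_n (V_GS − V_th)² = (V_DD − V_GS)/R.
Let x = V_GS − 0.37. Then 2.51 x² + x − 9.28 = 0, giving x = 1.73 V (positive root), so V_GS = 2.1 V.
I_D = (V_DD − V_GS)/R = (9.65 − 2.1) / 1.99 = 3.79 mA.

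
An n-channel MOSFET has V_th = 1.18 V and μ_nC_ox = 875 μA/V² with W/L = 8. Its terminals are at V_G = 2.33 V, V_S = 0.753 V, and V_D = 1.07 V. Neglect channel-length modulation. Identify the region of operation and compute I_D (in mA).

Triode; I_D = 0.529 mA

V_GS = V_G − V_S = 2.33 − 0.753 = 1.58 V; V_DS = V_D − V_S = 1.07 − 0.753 = 0.317 V.
k_n = μ_nC_ox · (W/L) = 7 mA/V².
V_ov = V_GS − V_th = 1.58 − 1.18 = 0.397 V.
Since V_DS = 0.317 V < V_ov = 0.397 V, the device is in the triode region.
I_D = k_n [V_ov · V_DS − ½ V_DS²] = 7 × [0.397 × 0.317 − 0.5 × 0.317²] = 0.529 mA.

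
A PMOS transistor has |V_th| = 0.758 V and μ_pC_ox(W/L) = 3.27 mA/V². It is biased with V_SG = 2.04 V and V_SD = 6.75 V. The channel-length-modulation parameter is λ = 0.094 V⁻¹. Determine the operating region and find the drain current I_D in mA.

Saturation; I_D = 4.39 mA

V_ov = V_SG − |V_th| = 2.04 − 0.758 = 1.28 V.
Since V_SD = 6.75 V ≥ V_ov = 1.28 V, the device is in saturation.
I_D = ½ k_p V_ov² (1 + λ V_SD) = 0.5 × 3.27 × 1.28² × (1 + 0.094 × 6.75) = 4.39 mA.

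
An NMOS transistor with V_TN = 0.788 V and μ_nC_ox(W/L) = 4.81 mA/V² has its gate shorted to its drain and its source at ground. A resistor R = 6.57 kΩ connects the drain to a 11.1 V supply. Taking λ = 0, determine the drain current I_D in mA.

I_D = 1.45 mA

With gate tied to drain, V_GS = V_DS ≥ V_GS − V_TN, so the device is in saturation.
KCL at the drain: ½ k_n (V_GS − V_TN)² = (V_DD − V_GS)/R.
Let x = V_GS − 0.788. Then 15.8 x² + x − 10.31 = 0, giving x = 0.777 V (positive root), so V_GS = 1.56 V.
I_D = (V_DD − V_GS)/R = (11.1 − 1.56) / 6.57 = 1.45 mA.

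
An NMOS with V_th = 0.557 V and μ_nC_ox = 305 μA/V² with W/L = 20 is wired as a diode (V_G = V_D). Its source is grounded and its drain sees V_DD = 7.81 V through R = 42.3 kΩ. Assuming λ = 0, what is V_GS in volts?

With gate tied to drain, V_GS = V_DS ≥ V_GS − V_th, so the device is in saturation.
k_n = μ_nC_ox · (W/L) = 6.1 mA/V².
KCL at the drain: ½ k_n (V_GS − V_th)² = (V_DD − V_GS)/R.
Let x = V_GS − 0.557. Then 129 x² + x − 7.253 = 0, giving x = 0.233 V (positive root), so V_GS = 0.79 V.
I_D = (V_DD − V_GS)/R = (7.81 − 0.79) / 42.3 = 0.166 mA.

V_GS = 0.790 V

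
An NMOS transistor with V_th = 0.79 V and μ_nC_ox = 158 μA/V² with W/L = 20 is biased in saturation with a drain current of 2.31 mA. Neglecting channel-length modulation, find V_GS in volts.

V_GS = 2.00 V

k_n = μ_nC_ox · (W/L) = 3.16 mA/V².
In saturation I_D = ½ k_n (V_GS − V_th)², so V_GS − V_th = √(2 I_D / k_n) = √(2 × 2.31 / 3.16) = 1.21 V.
V_GS = 0.79 + 1.21 = 2 V.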